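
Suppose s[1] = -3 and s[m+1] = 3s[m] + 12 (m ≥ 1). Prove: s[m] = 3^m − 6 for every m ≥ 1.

Base case: s[1] = -3, and 3^1 − 6 = 3 − 6 = -3.
Assume s[k] = 3^k − 6 for some k ≥ 1.
Then s[k+1] = 3s[k] + 12 = 3·(3^k − 6) + 12 = 3^{k+1} − 18 + 12 = 3^{k+1} − 6.
This completes the inductive step, so s[m] = 3^m − 6 for all m ≥ 1.

s[m] = 3^m − 6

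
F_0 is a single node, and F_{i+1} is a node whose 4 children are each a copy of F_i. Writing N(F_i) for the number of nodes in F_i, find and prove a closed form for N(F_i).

Claim: N(F_i) = (4^{i+1} − 1)/3.

Base case: N(F_0) = 1, and (4^{0+1} − 1)/3 = 1.
Assume N(F_j) = (4^{j+1} − 1)/3.
Then N(F_{j+1}) = 1 + 4N(F_j) = 1 + 4·(4^{j+1} − 1)/3 = 1 + (4^{j+2} − 4)/3 = (3 + 4^{j+2} − 4)/3 = (4^{j+2} − 1)/3.
By induction, N(F_i) = (4^{i+1} − 1)/3 for all i ≥ 0.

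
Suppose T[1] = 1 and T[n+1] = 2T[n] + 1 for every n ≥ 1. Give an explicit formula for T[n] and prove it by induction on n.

Claim: T[n] = 2^n − 1.

Base case: T[1] = 1, and 2^1 − 1 = 2 − 1 = 1.
Assume T[r] = 2^r − 1 for some r ≥ 1.
Then T[r+1] = 2T[r] + 1 = 2·(2^r − 1) + 1 = 2^{r+1} − 2 + 1 = 2^{r+1} − 1.
By induction, T[n] = 2^n − 1 for all n ≥ 1.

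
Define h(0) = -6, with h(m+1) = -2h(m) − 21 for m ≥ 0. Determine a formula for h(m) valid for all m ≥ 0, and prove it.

Claim: h(m) = (-2)^m − 7.

Base case: h(0) = -6, and (-2)^0 − 7 = 1 − 7 = -6.
Assume h(j) = (-2)^j − 7 for some j ≥ 0.
Then h(j+1) = -2h(j) − 21 = -2·((-2)^j − 7) − 21 = -2·(-2)^j + 14 − 21 = (-2)^{j+1} − 7.
By induction, h(m) = (-2)^m − 7 for all m ≥ 0.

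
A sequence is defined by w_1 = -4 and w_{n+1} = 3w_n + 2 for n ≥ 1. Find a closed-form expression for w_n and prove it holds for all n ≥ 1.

Claim: w_n = -3^n − 1.

Base case: w_1 = -4, and -3^1 − 1 = -3 − 1 = -4.
Assume w_m = -3^m − 1 for some m ≥ 1.
Then w_{m+1} = 3w_m + 2 = 3·(-3^m − 1) + 2 = -3^{m+1} − 3 + 2 = -3^{m+1} − 1.
This completes the inductive step, so w_n = -3^n − 1 for all n ≥ 1.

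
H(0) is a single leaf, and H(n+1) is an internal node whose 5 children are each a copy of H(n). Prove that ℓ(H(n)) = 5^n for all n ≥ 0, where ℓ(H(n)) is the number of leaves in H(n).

Base case: ℓ(H(0)) = 1, and 5^0 = 1.
Assume ℓ(H(j)) = 5^j.
Then ℓ(H(j+1)) = 5·ℓ(H(j)) = 5·5^j = 5^{j+1}.
By induction, ℓ(H(n)) = 5^n for all n ≥ 0.

ℓ(H(n)) = 5^n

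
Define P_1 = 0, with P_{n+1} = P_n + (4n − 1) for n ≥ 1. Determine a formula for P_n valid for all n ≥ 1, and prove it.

Claim: P_n = 2n^2 − 3n + 1.

Base case: P_1 = 0, and 2·1^2 − 3·1 + 1 = 0.
Assume P_m = 2m^2 − 3m + 1.
Then P_{m+1} = P_m + (4m − 1) = (2m^2 − 3m + 1) + (4m − 1) = 2m^2 + m,
and 2·(m+1)^2 − 3·(m+1) + 1 = 2m^2 + m.
This completes the inductive step, so P_n = 2n^2 − 3n + 1 for all n ≥ 1.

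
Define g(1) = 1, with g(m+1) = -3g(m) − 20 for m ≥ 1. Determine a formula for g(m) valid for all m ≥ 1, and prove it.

Claim: g(m) = -2·(-3)^m − 5.

Base case: g(1) = 1, and -2·(-3)^1 − 5 = 6 − 5 = 1.
Assume g(r) = -2·(-3)^r − 5 for some r ≥ 1.
Then g(r+1) = -3g(r) − 20 = -3·(-2·(-3)^r − 5) − 20 = 6·(-3)^r + 15 − 20 = -2·(-3)^{r+1} − 5.
Hence g(m) = -2·(-3)^m − 5 for every m ≥ 1, by induction.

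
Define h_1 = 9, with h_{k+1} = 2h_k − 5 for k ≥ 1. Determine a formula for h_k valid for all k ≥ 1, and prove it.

Claim: h_k = 2^{k+1} + 5.

Base case: h_1 = 9, and 2^{1+1} + 5 = 4 + 5 = 9.
Assume h_r = 2^{r+1} + 5 for some r ≥ 1.
Then h_{r+1} = 2h_r − 5 = 2·(2^{r+1} + 5) − 5 = 2^{r+2} + 10 − 5 = 2^{r+2} + 5.
By induction, h_k = 2^{k+1} + 5 for all k ≥ 1.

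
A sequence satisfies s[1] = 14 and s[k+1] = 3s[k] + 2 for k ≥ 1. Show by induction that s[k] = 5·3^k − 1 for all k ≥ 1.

Base case: s[1] = 14, and 5·3^1 − 1 = 15 − 1 = 14.
Assume s[r] = 5·3^r − 1 for some r ≥ 1.
Then s[r+1] = 3s[r] + 2 = 3·(5·3^r − 1) + 2 = 15·3^r − 3 + 2 = 5·3^{r+1} − 1.
By induction, s[k] = 5·3^k − 1 for all k ≥ 1.

s[k] = 5·3^k − 1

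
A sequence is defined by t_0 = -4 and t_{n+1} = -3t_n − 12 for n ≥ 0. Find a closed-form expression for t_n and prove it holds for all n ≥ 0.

Claim: t_n = -(-3)^n − 3.

Base case: t_0 = -4, and -(-3)^0 − 3 = -1 − 3 = -4.
Assume t_k = -(-3)^k − 3 for some k ≥ 0.
Then t_{k+1} = -3t_k − 12 = -3·(-(-3)^k − 3) − 12 = 3·(-3)^k + 9 − 12 = -(-3)^{k+1} − 3.
This completes the inductive step, so t_n = -(-3)^n − 3 for all n ≥ 0.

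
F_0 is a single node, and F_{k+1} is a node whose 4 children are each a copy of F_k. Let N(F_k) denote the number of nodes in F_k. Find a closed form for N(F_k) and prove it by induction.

Claim: N(F_k) = (4^{k+1} − 1)/3.

Base case: N(F_0) = 1, and (4^{0+1} − 1)/3 = 1.
Assume N(F_j) = (4^{j+1} − 1)/3.
Then N(F_{j+1}) = 1 + 4N(F_j) = 1 + 4·(4^{j+1} − 1)/3 = 1 + (4^{j+2} − 4)/3 = (3 + 4^{j+2} − 4)/3 = (4^{j+2} − 1)/3.
By induction, N(F_k) = (4^{k+1} − 1)/3 for all k ≥ 0.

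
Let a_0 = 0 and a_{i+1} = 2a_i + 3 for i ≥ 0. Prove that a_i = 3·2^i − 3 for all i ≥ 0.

Base case: a_0 = 0, and 3·2^0 − 3 = 3 − 3 = 0.
Assume a_m = 3·2^m − 3 for some m ≥ 0.
Then a_{m+1} = 2a_m + 3 = 2·(3·2^m − 3) + 3 = 6·2^m − 6 + 3 = 3·2^{m+1} − 3.
Hence a_i = 3·2^i − 3 for every i ≥ 0, by induction.

a_i = 3·2^i − 3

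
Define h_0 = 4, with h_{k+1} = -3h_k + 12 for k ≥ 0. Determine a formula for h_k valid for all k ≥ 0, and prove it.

Claim: h_k = (-3)^k + 3.

Base case: h_0 = 4, and (-3)^0 + 3 = 1 + 3 = 4.
Assume h_m = (-3)^m + 3 for some m ≥ 0.
Then h_{m+1} = -3h_m + 12 = -3·((-3)^m + 3) + 12 = -3·(-3)^m − 9 + 12 = (-3)^{m+1} + 3.
So the formula holds for m+1, and by induction h_k = (-3)^k + 3 for all k ≥ 0.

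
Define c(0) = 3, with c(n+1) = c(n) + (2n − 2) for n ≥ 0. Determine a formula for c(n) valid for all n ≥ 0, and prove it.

Claim: c(n) = n^2 − 3n + 3.

Base case: c(0) = 3, and 0^2 − 3·0 + 3 = 3.
Assume c(r) = r^2 − 3r + 3.
Then c(r+1) = c(r) + (2r − 2) = (r^2 − 3r + 3) + (2r − 2) = r^2 − r + 1,
and (r+1)^2 − 3·(r+1) + 3 = r^2 − r + 1.
By induction, c(n) = n^2 − 3n + 3 for all n ≥ 0.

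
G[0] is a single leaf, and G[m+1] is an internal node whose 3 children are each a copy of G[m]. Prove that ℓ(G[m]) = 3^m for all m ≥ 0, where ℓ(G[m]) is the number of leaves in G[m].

Base case: ℓ(G[0]) = 1, and 3^0 = 1.
Assume ℓ(G[j]) = 3^j.
Then ℓ(G[j+1]) = 3·ℓ(G[j]) = 3·3^j = 3^{j+1}.
So the formula holds for j+1, and by induction ℓ(G[m]) = 3^m for all m ≥ 0.

ℓ(G[m]) = 3^m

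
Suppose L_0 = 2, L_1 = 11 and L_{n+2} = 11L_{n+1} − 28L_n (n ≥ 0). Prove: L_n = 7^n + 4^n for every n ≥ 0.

Base cases: L_0 = 2 and 7^0 + 4^0 = 2; L_1 = 11 and 7^1 + 4^1 = 11.
Assume L_i = 7^i + 4^i for all 0 ≤ i ≤ j, where j ≥ 1.
Then L_{j+1} = 11L_j − 28L_{j−1} = 11·(7^j + 4^j) − 28·(7^{j−1} + 4^{j−1}) = (11·7 − 28)7^{j−1} + (11·4 − 28)4^{j−1} = 49·7^{j−1} + 16·4^{j−1} = 7^{j+1} + 4^{j+1}.
So the formula holds for j+1, and by strong induction L_n = 7^n + 4^n for all n ≥ 0.

L_n = 7^n + 4^n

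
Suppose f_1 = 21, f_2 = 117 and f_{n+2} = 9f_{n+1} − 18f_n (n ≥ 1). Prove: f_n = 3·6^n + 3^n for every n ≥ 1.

Base cases: f_1 = 21 and 3·6^1 + 3^1 = 21; f_2 = 117 and 3·6^2 + 3^2 = 117.
Assume f_j = 3·6^j + 3^j for all 1 ≤ j ≤ k, where k ≥ 2.
Then f_{k+1} = 9f_k − 18f_{k−1} = 9·(3·6^k + 3^k) − 18·(3·6^{k−1} + 3^{k−1}) = 3·(9·6 − 18)6^{k−1} + (9·3 − 18)3^{k−1} = 108·6^{k−1} + 9·3^{k−1} = 3·6^{k+1} + 3^{k+1}.
By strong induction, f_n = 3·6^n + 3^n for all n ≥ 1.

f_n = 3·6^n + 3^n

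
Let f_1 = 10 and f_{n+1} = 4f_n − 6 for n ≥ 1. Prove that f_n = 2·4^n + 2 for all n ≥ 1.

Base case: f_1 = 10, and 2·4^1 + 2 = 8 + 2 = 10.
Assume f_m = 2·4^m + 2 for some m ≥ 1.
Then f_{m+1} = 4f_m − 6 = 4·(2·4^m + 2) − 6 = 8·4^m + 8 − 6 = 2·4^{m+1} + 2.
Hence f_n = 2·4^n + 2 for every n ≥ 1, by induction.

f_n = 2·4^n + 2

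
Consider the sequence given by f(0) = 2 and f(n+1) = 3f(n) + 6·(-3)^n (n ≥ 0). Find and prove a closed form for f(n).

Claim: f(n) = 3·3^n − (-3)^n.

Base case: f(0) = 2, and 3·3^0 − (-3)^0 = 3 − 1 = 2.
Assume f(m) = 3·3^m − (-3)^m for some m ≥ 0.
Then f(m+1) = 3f(m) + 6·(-3)^m = 3·(3·3^m − (-3)^m) + 6·(-3)^m = 3·3^{m+1} − 3·(-3)^m + 6·(-3)^m = 3·3^{m+1} + 3·(-3)^m = 3·3^{m+1} − (-3)^{m+1}.
Hence f(n) = 3·3^n − (-3)^n for every n ≥ 0, by induction.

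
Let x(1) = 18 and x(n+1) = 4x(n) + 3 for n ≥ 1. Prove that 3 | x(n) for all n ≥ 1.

Base case: x(1) = 18 = 3·6, so 3 | x(1).
Assume 3 | x(r), so x(r) = 3t for some integer t.
Then x(r+1) = 4x(r) + 3 = 4·(3t) + 3 = 3(4t + 1), so 3 | x(r+1).
Hence 3 | x(n) for every n ≥ 1, by induction.

3 | x(n)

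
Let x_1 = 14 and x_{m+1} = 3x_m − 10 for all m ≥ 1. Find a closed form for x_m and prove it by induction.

Claim: x_m = 3^{m+1} + 5.

Base case: x_1 = 14, and 3^{1+1} + 5 = 9 + 5 = 14.
Assume x_r = 3^{r+1} + 5 for some r ≥ 1.
Then x_{r+1} = 3x_r − 10 = 3·(3^{r+1} + 5) − 10 = 3^{r+2} + 15 − 10 = 3^{r+2} + 5.
By induction, x_m = 3^{m+1} + 5 for all m ≥ 1.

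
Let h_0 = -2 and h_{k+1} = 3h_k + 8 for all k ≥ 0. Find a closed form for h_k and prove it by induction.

Claim: h_k = 2·3^k − 4.

Base case: h_0 = -2, and 2·3^0 − 4 = 2 − 4 = -2.
Assume h_m = 2·3^m − 4 for some m ≥ 0.
Then h_{m+1} = 3h_m + 8 = 3·(2·3^m − 4) + 8 = 6·3^m − 12 + 8 = 2·3^{m+1} − 4.
Hence h_k = 2·3^k − 4 for every k ≥ 0, by induction.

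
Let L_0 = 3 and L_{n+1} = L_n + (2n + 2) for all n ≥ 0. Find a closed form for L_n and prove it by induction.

Claim: L_n = n^2 + n + 3.

Base case: L_0 = 3, and 0^2 + 0 + 3 = 3.
Assume L_m = m^2 + m + 3.
Then L_{m+1} = L_m + (2m + 2) = (m^2 + m + 3) + (2m + 2) = m^2 + 3m + 5,
and (m+1)^2 + (m+1) + 3 = m^2 + 3m + 5.
Hence L_n = n^2 + n + 3 for every n ≥ 0, by induction.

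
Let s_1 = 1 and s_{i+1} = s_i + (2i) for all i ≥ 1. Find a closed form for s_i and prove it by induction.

Claim: s_i = i^2 − i + 1.

Base case: s_1 = 1, and 1^2 − 1 + 1 = 1.
Assume s_k = k^2 − k + 1.
Then s_{k+1} = s_k + (2k) = (k^2 − k + 1) + (2k) = k^2 + k + 1,
and (k+1)^2 − (k+1) + 1 = k^2 + k + 1.
By induction, s_i = i^2 − i + 1 for all i ≥ 1.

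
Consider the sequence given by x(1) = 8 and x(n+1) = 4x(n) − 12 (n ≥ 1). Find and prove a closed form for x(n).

Claim: x(n) = 4^n + 4.

Base case: x(1) = 8, and 4^1 + 4 = 4 + 4 = 8.
Assume x(k) = 4^k + 4 for some k ≥ 1.
Then x(k+1) = 4x(k) − 12 = 4·(4^k + 4) − 12 = 4^{k+1} + 16 − 12 = 4^{k+1} + 4.
So the formula holds for k+1, and by induction x(n) = 4^n + 4 for all n ≥ 1.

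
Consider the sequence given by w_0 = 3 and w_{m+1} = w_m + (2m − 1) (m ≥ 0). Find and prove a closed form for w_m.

Claim: w_m = m^2 − 2m + 3.

Base case: w_0 = 3, and 0^2 − 2·0 + 3 = 3.
Assume w_k = k^2 − 2k + 3.
Then w_{k+1} = w_k + (2k − 1) = (k^2 − 2k + 3) + (2k − 1) = k^2 + 2,
and (k+1)^2 − 2·(k+1) + 3 = k^2 + 2.
This completes the inductive step, so w_m = m^2 − 2m + 3 for all m ≥ 0.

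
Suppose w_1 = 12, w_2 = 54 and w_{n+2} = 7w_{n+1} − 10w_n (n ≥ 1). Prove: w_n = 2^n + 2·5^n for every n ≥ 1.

Base cases: w_1 = 12 and 2^1 + 2·5^1 = 12; w_2 = 54 and 2^2 + 2·5^2 = 54.
Assume w_j = 2^j + 2·5^j for all 1 ≤ j ≤ r, where r ≥ 2.
Then w_{r+1} = 7w_r − 10w_{r−1} = 7·(2^r + 2·5^r) − 10·(2^{r−1} + 2·5^{r−1}) = (7·2 − 10)2^{r−1} + 2·(7·5 − 10)5^{r−1} = 4·2^{r−1} + 50·5^{r−1} = 2^{r+1} + 2·5^{r+1}.
This completes the inductive step, so w_n = 2^n + 2·5^n for all n ≥ 1.

w_n = 2^n + 2·5^n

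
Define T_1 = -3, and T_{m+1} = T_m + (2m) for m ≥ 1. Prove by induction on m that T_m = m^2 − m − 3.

Base case: T_1 = -3, and 1^2 − 1 − 3 = -3.
Assume T_k = k^2 − k − 3.
Then T_{k+1} = T_k + (2k) = (k^2 − k − 3) + (2k) = k^2 + k − 3,
and (k+1)^2 − (k+1) − 3 = k^2 + k − 3.
Hence T_m = m^2 − m − 3 for every m ≥ 1, by induction.

T_m = m^2 − m − 3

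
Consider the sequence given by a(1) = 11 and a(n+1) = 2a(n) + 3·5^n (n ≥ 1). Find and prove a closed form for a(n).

Claim: a(n) = 3·2^n + 5^n.

Base case: a(1) = 11, and 3·2^1 + 5^1 = 6 + 5 = 11.
Assume a(k) = 3·2^k + 5^k for some k ≥ 1.
Then a(k+1) = 2a(k) + 3·5^k = 2·(3·2^k + 5^k) + 3·5^k = 3·2^{k+1} + 2·5^k + 3·5^k = 3·2^{k+1} + 5·5^k = 3·2^{k+1} + 5^{k+1}.
By induction, a(n) = 3·2^n + 5^n for all n ≥ 1.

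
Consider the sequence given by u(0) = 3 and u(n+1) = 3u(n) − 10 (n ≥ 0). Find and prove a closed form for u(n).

Claim: u(n) = -2·3^n + 5.

Base case: u(0) = 3, and -2·3^0 + 5 = -2 + 5 = 3.
Assume u(k) = -2·3^k + 5 for some k ≥ 0.
Then u(k+1) = 3u(k) − 10 = 3·(-2·3^k + 5) − 10 = -6·3^k + 15 − 10 = -2·3^{k+1} + 5.
This completes the inductive step, so u(n) = -2·3^n + 5 for all n ≥ 0.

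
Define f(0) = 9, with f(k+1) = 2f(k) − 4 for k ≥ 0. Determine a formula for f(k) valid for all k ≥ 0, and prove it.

Claim: f(k) = 5·2^k + 4.

Base case: f(0) = 9, and 5·2^0 + 4 = 5 + 4 = 9.
Assume f(r) = 5·2^r + 4 for some r ≥ 0.
Then f(r+1) = 2f(r) − 4 = 2·(5·2^r + 4) − 4 = 10·2^r + 8 − 4 = 5·2^{r+1} + 4.
Hence f(k) = 5·2^k + 4 for every k ≥ 0, by induction.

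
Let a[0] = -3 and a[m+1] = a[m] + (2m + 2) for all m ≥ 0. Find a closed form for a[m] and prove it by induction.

Claim: a[m] = m^2 + m − 3.

Base case: a[0] = -3, and 0^2 + 0 − 3 = -3.
Assume a[j] = j^2 + j − 3.
Then a[j+1] = a[j] + (2j + 2) = (j^2 + j − 3) + (2j + 2) = j^2 + 3j − 1,
and (j+1)^2 + (j+1) − 3 = j^2 + 3j − 1.
By induction, a[m] = m^2 + m − 3 for all m ≥ 0.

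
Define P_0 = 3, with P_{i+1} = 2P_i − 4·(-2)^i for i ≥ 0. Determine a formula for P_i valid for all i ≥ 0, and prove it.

Claim: P_i = 2·2^i + (-2)^i.

Base case: P_0 = 3, and 2·2^0 + (-2)^0 = 2 + 1 = 3.
Assume P_r = 2·2^r + (-2)^r for some r ≥ 0.
Then P_{r+1} = 2P_r − 4·(-2)^r = 2·(2·2^r + (-2)^r) − 4·(-2)^r = 2·2^{r+1} + 2·(-2)^r − 4·(-2)^r = 2·2^{r+1} − 2·(-2)^r = 2·2^{r+1} + (-2)^{r+1}.
So the formula holds for r+1, and by induction P_i = 2·2^i + (-2)^i for all i ≥ 0.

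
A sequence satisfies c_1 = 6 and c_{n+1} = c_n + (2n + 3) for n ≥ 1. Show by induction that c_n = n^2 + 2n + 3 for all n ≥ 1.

Base case: c_1 = 6, and 1^2 + 2·1 + 3 = 6.
Assume c_j = j^2 + 2j + 3.
Then c_{j+1} = c_j + (2j + 3) = (j^2 + 2j + 3) + (2j + 3) = j^2 + 4j + 6,
and (j+1)^2 + 2·(j+1) + 3 = j^2 + 4j + 6.
This completes the inductive step, so c_n = n^2 + 2n + 3 for all n ≥ 1.

c_n = n^2 + 2n + 3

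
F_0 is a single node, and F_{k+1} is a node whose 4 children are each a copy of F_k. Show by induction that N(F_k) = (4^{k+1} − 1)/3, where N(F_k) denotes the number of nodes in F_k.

Base case: N(F_0) = 1, and (4^{0+1} − 1)/3 = 1.
Assume N(F_r) = (4^{r+1} − 1)/3.
Then N(F_{r+1}) = 1 + 4N(F_r) = 1 + 4·(4^{r+1} − 1)/3 = 1 + (4^{r+2} − 4)/3 = (3 + 4^{r+2} − 4)/3 = (4^{r+2} − 1)/3.
So the formula holds for r+1, and by induction N(F_k) = (4^{k+1} − 1)/3 for all k ≥ 0.

N(F_k) = (4^{k+1} − 1)/3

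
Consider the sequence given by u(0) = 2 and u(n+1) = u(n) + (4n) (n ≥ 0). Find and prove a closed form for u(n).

Claim: u(n) = 2n^2 − 2n + 2.

Base case: u(0) = 2, and 2·0^2 − 2·0 + 2 = 2.
Assume u(k) = 2k^2 − 2k + 2.
Then u(k+1) = u(k) + (4k) = (2k^2 − 2k + 2) + (4k) = 2k^2 + 2k + 2,
and 2·(k+1)^2 − 2·(k+1) + 2 = 2k^2 + 2k + 2.
By induction, u(n) = 2n^2 − 2n + 2 for all n ≥ 0.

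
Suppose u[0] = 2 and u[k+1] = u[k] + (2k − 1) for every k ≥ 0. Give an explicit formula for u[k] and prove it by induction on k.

Claim: u[k] = k^2 − 2k + 2.

Base case: u[0] = 2, and 0^2 − 2·0 + 2 = 2.
Assume u[r] = r^2 − 2r + 2.
Then u[r+1] = u[r] + (2r − 1) = (r^2 − 2r + 2) + (2r − 1) = r^2 + 1,
and (r+1)^2 − 2·(r+1) + 2 = r^2 + 1.
Hence u[k] = k^2 − 2k + 2 for every k ≥ 0, by induction.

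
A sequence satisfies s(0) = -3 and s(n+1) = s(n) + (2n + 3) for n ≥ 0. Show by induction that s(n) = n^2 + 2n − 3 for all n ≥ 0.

Base case: s(0) = -3, and 0^2 + 2·0 − 3 = -3.
Assume s(j) = j^2 + 2j − 3.
Then s(j+1) = s(j) + (2j + 3) = (j^2 + 2j − 3) + (2j + 3) = j^2 + 4j,
and (j+1)^2 + 2·(j+1) − 3 = j^2 + 4j.
Hence s(n) = n^2 + 2n − 3 for every n ≥ 0, by induction.

s(n) = n^2 + 2n − 3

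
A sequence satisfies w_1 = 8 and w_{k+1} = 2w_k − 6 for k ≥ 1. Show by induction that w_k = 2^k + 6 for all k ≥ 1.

Base case: w_1 = 8, and 2^1 + 6 = 2 + 6 = 8.
Assume w_r = 2^r + 6 for some r ≥ 1.
Then w_{r+1} = 2w_r − 6 = 2·(2^r + 6) − 6 = 2^{r+1} + 12 − 6 = 2^{r+1} + 6.
Hence w_k = 2^k + 6 for every k ≥ 1, by induction.

w_k = 2^k + 6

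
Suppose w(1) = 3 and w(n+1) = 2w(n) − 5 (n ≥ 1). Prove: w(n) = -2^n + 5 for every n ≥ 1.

Base case: w(1) = 3, and -2^1 + 5 = -2 + 5 = 3.
Assume w(m) = -2^m + 5 for some m ≥ 1.
Then w(m+1) = 2w(m) − 5 = 2·(-2^m + 5) − 5 = -2^{m+1} + 10 − 5 = -2^{m+1} + 5.
Hence w(n) = -2^n + 5 for every n ≥ 1, by induction.

w(n) = -2^n + 5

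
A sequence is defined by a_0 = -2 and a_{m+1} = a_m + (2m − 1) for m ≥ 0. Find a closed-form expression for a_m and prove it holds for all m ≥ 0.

Claim: a_m = m^2 − 2m − 2.

Base case: a_0 = -2, and 0^2 − 2·0 − 2 = -2.
Assume a_j = j^2 − 2j − 2.
Then a_{j+1} = a_j + (2j − 1) = (j^2 − 2j − 2) + (2j − 1) = j^2 − 3,
and (j+1)^2 − 2·(j+1) − 2 = j^2 − 3.
This completes the inductive step, so a_m = m^2 − 2m − 2 for all m ≥ 0.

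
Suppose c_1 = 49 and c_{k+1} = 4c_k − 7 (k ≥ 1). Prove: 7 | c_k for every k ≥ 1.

Base case: c_1 = 49 = 7·7, so 7 | c_1.
Assume 7 | c_j, so c_j = 7t for some integer t.
Then c_{j+1} = 4c_j − 7 = 4·(7t) − 7 = 7(4t − 1), so 7 | c_{j+1}.
This completes the inductive step, so 7 | c_k for all k ≥ 1.

7 | c_k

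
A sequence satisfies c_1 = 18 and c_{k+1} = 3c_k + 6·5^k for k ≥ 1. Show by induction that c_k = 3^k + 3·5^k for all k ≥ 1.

Base case: c_1 = 18, and 3^1 + 3·5^1 = 3 + 15 = 18.
Assume c_m = 3^m + 3·5^m for some m ≥ 1.
Then c_{m+1} = 3c_m + 6·5^m = 3·(3^m + 3·5^m) + 6·5^m = 3^{m+1} + 9·5^m + 6·5^m = 3^{m+1} + 15·5^m = 3^{m+1} + 3·5^{m+1}.
This completes the inductive step, so c_k = 3^k + 3·5^k for all k ≥ 1.

c_k = 3^k + 3·5^k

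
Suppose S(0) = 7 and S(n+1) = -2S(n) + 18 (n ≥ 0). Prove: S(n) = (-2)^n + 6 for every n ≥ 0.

Base case: S(0) = 7, and (-2)^0 + 6 = 1 + 6 = 7.
Assume S(j) = (-2)^j + 6 for some j ≥ 0.
Then S(j+1) = -2S(j) + 18 = -2·((-2)^j + 6) + 18 = -2·(-2)^j − 12 + 18 = (-2)^{j+1} + 6.
By induction, S(n) = (-2)^n + 6 for all n ≥ 0.

S(n) = (-2)^n + 6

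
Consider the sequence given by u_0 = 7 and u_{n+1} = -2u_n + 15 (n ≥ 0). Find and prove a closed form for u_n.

Claim: u_n = 2·(-2)^n + 5.

Base case: u_0 = 7, and 2·(-2)^0 + 5 = 2 + 5 = 7.
Assume u_j = 2·(-2)^j + 5 for some j ≥ 0.
Then u_{j+1} = -2u_j + 15 = -2·(2·(-2)^j + 5) + 15 = -4·(-2)^j − 10 + 15 = 2·(-2)^{j+1} + 5.
So the formula holds for j+1, and by induction u_n = 2·(-2)^n + 5 for all n ≥ 0.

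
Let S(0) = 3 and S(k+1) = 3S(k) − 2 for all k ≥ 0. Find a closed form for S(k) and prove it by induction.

Claim: S(k) = 2·3^k + 1.

Base case: S(0) = 3, and 2·3^0 + 1 = 2 + 1 = 3.
Assume S(r) = 2·3^r + 1 for some r ≥ 0.
Then S(r+1) = 3S(r) − 2 = 3·(2·3^r + 1) − 2 = 6·3^r + 3 − 2 = 2·3^{r+1} + 1.
So the formula holds for r+1, and by induction S(k) = 2·3^k + 1 for all k ≥ 0.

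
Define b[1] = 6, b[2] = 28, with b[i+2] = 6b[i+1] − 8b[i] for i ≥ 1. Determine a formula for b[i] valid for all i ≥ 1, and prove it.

Claim: b[i] = 2·4^i − 2^i.

Base cases: b[1] = 6 and 2·4^1 − 2^1 = 6; b[2] = 28 and 2·4^2 − 2^2 = 28.
Assume b[j] = 2·4^j − 2^j for all 1 ≤ j ≤ m, where m ≥ 2.
Then b[m+1] = 6b[m] − 8b[m−1] = 6·(2·4^m − 2^m) − 8·(2·4^{m−1} − 2^{m−1}) = 2·(6·4 − 8)4^{m−1} − (6·2 − 8)2^{m−1} = 32·4^{m−1} − 4·2^{m−1} = 2·4^{m+1} − 2^{m+1}.
By strong induction, b[i] = 2·4^i − 2^i for all i ≥ 1.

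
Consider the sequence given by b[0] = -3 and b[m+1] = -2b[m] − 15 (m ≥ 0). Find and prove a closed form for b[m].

Claim: b[m] = 2·(-2)^m − 5.

Base case: b[0] = -3, and 2·(-2)^0 − 5 = 2 − 5 = -3.
Assume b[j] = 2·(-2)^j − 5 for some j ≥ 0.
Then b[j+1] = -2b[j] − 15 = -2·(2·(-2)^j − 5) − 15 = -4·(-2)^j + 10 − 15 = 2·(-2)^{j+1} − 5.
So the formula holds for j+1, and by induction b[m] = 2·(-2)^m − 5 for all m ≥ 0.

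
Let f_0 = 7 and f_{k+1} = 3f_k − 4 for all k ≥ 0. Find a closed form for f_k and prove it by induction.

Claim: f_k = 5·3^k + 2.

Base case: f_0 = 7, and 5·3^0 + 2 = 5 + 2 = 7.
Assume f_m = 5·3^m + 2 for some m ≥ 0.
Then f_{m+1} = 3f_m − 4 = 3·(5·3^m + 2) − 4 = 15·3^m + 6 − 4 = 5·3^{m+1} + 2.
So the formula holds for m+1, and by induction f_k = 5·3^k + 2 for all k ≥ 0.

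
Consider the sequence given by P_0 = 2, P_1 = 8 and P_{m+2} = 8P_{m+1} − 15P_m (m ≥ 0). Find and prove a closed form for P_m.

Claim: P_m = 5^m + 3^m.

Base cases: P_0 = 2 and 5^0 + 3^0 = 2; P_1 = 8 and 5^1 + 3^1 = 8.
Assume P_j = 5^j + 3^j for all 0 ≤ j ≤ k, where k ≥ 1.
Then P_{k+1} = 8P_k − 15P_{k−1} = 8·(5^k + 3^k) − 15·(5^{k−1} + 3^{k−1}) = (8·5 − 15)5^{k−1} + (8·3 − 15)3^{k−1} = 25·5^{k−1} + 9·3^{k−1} = 5^{k+1} + 3^{k+1}.
This completes the inductive step, so P_m = 5^m + 3^m for all m ≥ 0.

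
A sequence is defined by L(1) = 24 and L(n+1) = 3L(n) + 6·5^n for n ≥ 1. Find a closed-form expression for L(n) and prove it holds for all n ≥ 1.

Claim: L(n) = 3·3^n + 3·5^n.

Base case: L(1) = 24, and 3·3^1 + 3·5^1 = 9 + 15 = 24.
Assume L(m) = 3·3^m + 3·5^m for some m ≥ 1.
Then L(m+1) = 3L(m) + 6·5^m = 3·(3·3^m + 3·5^m) + 6·5^m = 3·3^{m+1} + 9·5^m + 6·5^m = 3·3^{m+1} + 15·5^m = 3·3^{m+1} + 3·5^{m+1}.
So the formula holds for m+1, and by induction L(n) = 3·3^n + 3·5^n for all n ≥ 1.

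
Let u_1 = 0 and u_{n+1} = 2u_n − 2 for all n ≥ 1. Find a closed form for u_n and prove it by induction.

Claim: u_n = -2^n + 2.

Base case: u_1 = 0, and -2^1 + 2 = -2 + 2 = 0.
Assume u_j = -2^j + 2 for some j ≥ 1.
Then u_{j+1} = 2u_j − 2 = 2·(-2^j + 2) − 2 = -2^{j+1} + 4 − 2 = -2^{j+1} + 2.
By induction, u_n = -2^n + 2 for all n ≥ 1.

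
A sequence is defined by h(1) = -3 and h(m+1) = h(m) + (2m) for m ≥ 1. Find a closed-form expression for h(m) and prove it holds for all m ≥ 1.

Claim: h(m) = m^2 − m − 3.

Base case: h(1) = -3, and 1^2 − 1 − 3 = -3.
Assume h(k) = k^2 − k − 3.
Then h(k+1) = h(k) + (2k) = (k^2 − k − 3) + (2k) = k^2 + k − 3,
and (k+1)^2 − (k+1) − 3 = k^2 + k − 3.
This completes the inductive step, so h(m) = m^2 − m − 3 for all m ≥ 1.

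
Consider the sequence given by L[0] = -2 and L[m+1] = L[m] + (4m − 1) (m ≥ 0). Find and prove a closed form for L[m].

Claim: L[m] = 2m^2 − 3m − 2.

Base case: L[0] = -2, and 2·0^2 − 3·0 − 2 = -2.
Assume L[j] = 2j^2 − 3j − 2.
Then L[j+1] = L[j] + (4j − 1) = (2j^2 − 3j − 2) + (4j − 1) = 2j^2 + j − 3,
and 2·(j+1)^2 − 3·(j+1) − 2 = 2j^2 + j − 3.
This completes the inductive step, so L[m] = 2m^2 − 3m − 2 for all m ≥ 0.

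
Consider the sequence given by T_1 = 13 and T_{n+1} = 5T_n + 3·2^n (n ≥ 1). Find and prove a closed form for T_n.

Claim: T_n = 3·5^n − 2^n.

Base case: T_1 = 13, and 3·5^1 − 2^1 = 15 − 2 = 13.
Assume T_m = 3·5^m − 2^m for some m ≥ 1.
Then T_{m+1} = 5T_m + 3·2^m = 5·(3·5^m − 2^m) + 3·2^m = 3·5^{m+1} − 5·2^m + 3·2^m = 3·5^{m+1} − 2·2^m = 3·5^{m+1} − 2^{m+1}.
Hence T_n = 3·5^n − 2^n for every n ≥ 1, by induction.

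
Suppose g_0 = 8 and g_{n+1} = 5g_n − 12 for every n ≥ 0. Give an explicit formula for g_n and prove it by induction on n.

Claim: g_n = 5^{n+1} + 3.

Base case: g_0 = 8, and 5^{0+1} + 3 = 5 + 3 = 8.
Assume g_k = 5^{k+1} + 3 for some k ≥ 0.
Then g_{k+1} = 5g_k − 12 = 5·(5^{k+1} + 3) − 12 = 5^{k+2} + 15 − 12 = 5^{k+2} + 3.
This completes the inductive step, so g_n = 5^{n+1} + 3 for all n ≥ 0.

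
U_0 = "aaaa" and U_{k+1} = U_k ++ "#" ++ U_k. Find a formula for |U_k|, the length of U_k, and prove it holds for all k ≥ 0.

Claim: |U_k| = 5·2^k − 1.

Base case: |U_0| = 4, and 5·2^0 − 1 = 4.
Assume |U_r| = 5·2^r − 1.
Then |U_{r+1}| = |U_r| + 1 + |U_r| = 2|U_r| + 1 = 2(5·2^r − 1) + 1 = 5·2^{r+1} − 2 + 1 = 5·2^{r+1} − 1.
This completes the inductive step, so |U_k| = 5·2^k − 1 for all k ≥ 0.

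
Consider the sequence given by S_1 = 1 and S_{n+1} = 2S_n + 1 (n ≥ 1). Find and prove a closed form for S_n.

Claim: S_n = 2^n − 1.

Base case: S_1 = 1, and 2^1 − 1 = 2 − 1 = 1.
Assume S_k = 2^k − 1 for some k ≥ 1.
Then S_{k+1} = 2S_k + 1 = 2·(2^k − 1) + 1 = 2^{k+1} − 2 + 1 = 2^{k+1} − 1.
Hence S_n = 2^n − 1 for every n ≥ 1, by induction.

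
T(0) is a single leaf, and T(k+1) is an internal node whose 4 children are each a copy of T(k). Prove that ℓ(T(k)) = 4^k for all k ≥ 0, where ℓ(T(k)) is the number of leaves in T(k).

Base case: ℓ(T(0)) = 1, and 4^0 = 1.
Assume ℓ(T(r)) = 4^r.
Then ℓ(T(r+1)) = 4·ℓ(T(r)) = 4·4^r = 4^{r+1}.
This completes the inductive step, so ℓ(T(k)) = 4^k for all k ≥ 0.

ℓ(T(k)) = 4^k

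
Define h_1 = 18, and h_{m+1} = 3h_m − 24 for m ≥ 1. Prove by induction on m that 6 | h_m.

Base case: h_1 = 18 = 6·3, so 6 | h_1.
Assume 6 | h_k, so h_k = 6t for some integer t.
Then h_{k+1} = 3h_k − 24 = 3·(6t) − 24 = 6(3t − 4), so 6 | h_{k+1}.
Hence 6 | h_m for every m ≥ 1, by induction.

6 | h_m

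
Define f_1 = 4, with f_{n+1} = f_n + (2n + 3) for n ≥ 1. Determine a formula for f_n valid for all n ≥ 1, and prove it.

Claim: f_n = n^2 + 2n + 1.

Base case: f_1 = 4, and 1^2 + 2·1 + 1 = 4.
Assume f_k = k^2 + 2k + 1.
Then f_{k+1} = f_k + (2k + 3) = (k^2 + 2k + 1) + (2k + 3) = k^2 + 4k + 4,
and (k+1)^2 + 2·(k+1) + 1 = k^2 + 4k + 4.
This completes the inductive step, so f_n = n^2 + 2n + 1 for all n ≥ 1.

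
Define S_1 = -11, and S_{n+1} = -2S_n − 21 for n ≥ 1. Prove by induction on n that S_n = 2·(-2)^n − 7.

Base case: S_1 = -11, and 2·(-2)^1 − 7 = -4 − 7 = -11.
Assume S_j = 2·(-2)^j − 7 for some j ≥ 1.
Then S_{j+1} = -2S_j − 21 = -2·(2·(-2)^j − 7) − 21 = -4·(-2)^j + 14 − 21 = 2·(-2)^{j+1} − 7.
By induction, S_n = 2·(-2)^n − 7 for all n ≥ 1.

S_n = 2·(-2)^n − 7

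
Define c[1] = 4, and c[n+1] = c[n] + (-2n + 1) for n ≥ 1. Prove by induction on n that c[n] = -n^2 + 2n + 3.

Base case: c[1] = 4, and -1^2 + 2·1 + 3 = 4.
Assume c[j] = -j^2 + 2j + 3.
Then c[j+1] = c[j] + (-2j + 1) = (-j^2 + 2j + 3) + (-2j + 1) = -j^2 + 4,
and -(j+1)^2 + 2·(j+1) + 3 = -j^2 + 4.
Hence c[n] = -n^2 + 2n + 3 for every n ≥ 1, by induction.

c[n] = -n^2 + 2n + 3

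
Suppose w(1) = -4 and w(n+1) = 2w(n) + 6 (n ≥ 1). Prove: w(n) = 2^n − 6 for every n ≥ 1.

Base case: w(1) = -4, and 2^1 − 6 = 2 − 6 = -4.
Assume w(r) = 2^r − 6 for some r ≥ 1.
Then w(r+1) = 2w(r) + 6 = 2·(2^r − 6) + 6 = 2^{r+1} − 12 + 6 = 2^{r+1} − 6.
Hence w(n) = 2^n − 6 for every n ≥ 1, by induction.

w(n) = 2^n − 6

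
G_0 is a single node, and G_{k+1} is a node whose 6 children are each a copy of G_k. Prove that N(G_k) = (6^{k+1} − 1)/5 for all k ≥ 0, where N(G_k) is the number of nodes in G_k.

Base case: N(G_0) = 1, and (6^{0+1} − 1)/5 = 1.
Assume N(G_j) = (6^{j+1} − 1)/5.
Then N(G_{j+1}) = 1 + 6N(G_j) = 1 + 6·(6^{j+1} − 1)/5 = 1 + (6^{j+2} − 6)/5 = (5 + 6^{j+2} − 6)/5 = (6^{j+2} − 1)/5.
This completes the inductive step, so N(G_k) = (6^{k+1} − 1)/5 for all k ≥ 0.

N(G_k) = (6^{k+1} − 1)/5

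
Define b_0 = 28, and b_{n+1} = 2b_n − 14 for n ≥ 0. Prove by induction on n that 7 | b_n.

Base case: b_0 = 28 = 7·4, so 7 | b_0.
Assume 7 | b_m, so b_m = 7t for some integer t.
Then b_{m+1} = 2b_m − 14 = 2·(7t) − 14 = 7(2t − 2), so 7 | b_{m+1}.
Hence 7 | b_n for every n ≥ 0, by induction.

7 | b_n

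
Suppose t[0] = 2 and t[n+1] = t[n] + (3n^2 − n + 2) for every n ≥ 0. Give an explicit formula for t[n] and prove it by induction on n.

Claim: t[n] = n^3 − 2n^2 + 3n + 2.

Base case: t[0] = 2, and 0^3 − 2·0^2 + 3·0 + 2 = 2.
Assume t[r] = r^3 − 2r^2 + 3r + 2.
Then t[r+1] = t[r] + (3r^2 − r + 2) = (r^3 − 2r^2 + 3r + 2) + (3r^2 − r + 2) = r^3 + r^2 + 2r + 4,
and (r+1)^3 − 2·(r+1)^2 + 3·(r+1) + 2 = r^3 + r^2 + 2r + 4.
Hence t[n] = n^3 − 2n^2 + 3n + 2 for every n ≥ 0, by induction.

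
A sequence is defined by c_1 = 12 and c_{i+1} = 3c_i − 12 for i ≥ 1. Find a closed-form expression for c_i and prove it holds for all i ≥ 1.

Claim: c_i = 2·3^i + 6.

Base case: c_1 = 12, and 2·3^1 + 6 = 6 + 6 = 12.
Assume c_r = 2·3^r + 6 for some r ≥ 1.
Then c_{r+1} = 3c_r − 12 = 3·(2·3^r + 6) − 12 = 6·3^r + 18 − 12 = 2·3^{r+1} + 6.
So the formula holds for r+1, and by induction c_i = 2·3^i + 6 for all i ≥ 1.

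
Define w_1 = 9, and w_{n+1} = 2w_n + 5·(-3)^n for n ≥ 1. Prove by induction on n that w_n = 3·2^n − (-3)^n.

Base case: w_1 = 9, and 3·2^1 − (-3)^1 = 6 + 3 = 9.
Assume w_j = 3·2^j − (-3)^j for some j ≥ 1.
Then w_{j+1} = 2w_j + 5·(-3)^j = 2·(3·2^j − (-3)^j) + 5·(-3)^j = 3·2^{j+1} − 2·(-3)^j + 5·(-3)^j = 3·2^{j+1} + 3·(-3)^j = 3·2^{j+1} − (-3)^{j+1}.
By induction, w_n = 3·2^n − (-3)^n for all n ≥ 1.

w_n = 3·2^n − (-3)^n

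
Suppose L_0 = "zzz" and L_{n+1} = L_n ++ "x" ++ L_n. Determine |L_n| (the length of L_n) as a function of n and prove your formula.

Claim: |L_n| = 2^{n+2} − 1.

Base case: |L_0| = 3, and 2^{0+2} − 1 = 3.
Assume |L_j| = 2^{j+2} − 1.
Then |L_{j+1}| = |L_j| + 1 + |L_j| = 2|L_j| + 1 = 2(2^{j+2} − 1) + 1 = 2^{j+3} − 2 + 1 = 2^{j+3} − 1.
So the formula holds for j+1, and by induction |L_n| = 2^{n+2} − 1 for all n ≥ 0.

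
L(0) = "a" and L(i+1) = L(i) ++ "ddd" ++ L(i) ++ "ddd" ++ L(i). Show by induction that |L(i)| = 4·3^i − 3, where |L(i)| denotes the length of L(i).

Base case: |L(0)| = 1, and 4·3^0 − 3 = 1.
Assume |L(m)| = 4·3^m − 3.
Then |L(m+1)| = 3|L(m)| + 6 = 3(4·3^m − 3) + 6 = 4·3^{m+1} − 9 + 6 = 4·3^{m+1} − 3.
This completes the inductive step, so |L(i)| = 4·3^i − 3 for all i ≥ 0.

|L(i)| = 4·3^i − 3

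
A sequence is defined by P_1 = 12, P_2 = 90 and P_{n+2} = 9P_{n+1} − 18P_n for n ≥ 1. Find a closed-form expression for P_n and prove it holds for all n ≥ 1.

Claim: P_n = 3·6^n − 2·3^n.

Base cases: P_1 = 12 and 3·6^1 − 2·3^1 = 12; P_2 = 90 and 3·6^2 − 2·3^2 = 90.
Assume P_i = 3·6^i − 2·3^i for all 1 ≤ i ≤ j, where j ≥ 2.
Then P_{j+1} = 9P_j − 18P_{j−1} = 9·(3·6^j − 2·3^j) − 18·(3·6^{j−1} − 2·3^{j−1}) = 3·(9·6 − 18)6^{j−1} − 2·(9·3 − 18)3^{j−1} = 108·6^{j−1} − 18·3^{j−1} = 3·6^{j+1} − 2·3^{j+1}.
This completes the inductive step, so P_n = 3·6^n − 2·3^n for all n ≥ 1.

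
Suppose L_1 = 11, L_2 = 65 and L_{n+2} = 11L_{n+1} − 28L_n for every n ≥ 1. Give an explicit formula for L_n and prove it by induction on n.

Claim: L_n = 4^n + 7^n.

Base cases: L_1 = 11 and 4^1 + 7^1 = 11; L_2 = 65 and 4^2 + 7^2 = 65.
Assume L_j = 4^j + 7^j for all 1 ≤ j ≤ r, where r ≥ 2.
Then L_{r+1} = 11L_r − 28L_{r−1} = 11·(4^r + 7^r) − 28·(4^{r−1} + 7^{r−1}) = (11·4 − 28)4^{r−1} + (11·7 − 28)7^{r−1} = 16·4^{r−1} + 49·7^{r−1} = 4^{r+1} + 7^{r+1}.
This completes the inductive step, so L_n = 4^n + 7^n for all n ≥ 1.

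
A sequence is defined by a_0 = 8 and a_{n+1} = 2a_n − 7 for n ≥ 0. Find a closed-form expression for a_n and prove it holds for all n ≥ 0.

Claim: a_n = 2^n + 7.

Base case: a_0 = 8, and 2^0 + 7 = 1 + 7 = 8.
Assume a_m = 2^m + 7 for some m ≥ 0.
Then a_{m+1} = 2a_m − 7 = 2·(2^m + 7) − 7 = 2^{m+1} + 14 − 7 = 2^{m+1} + 7.
By induction, a_n = 2^n + 7 for all n ≥ 0.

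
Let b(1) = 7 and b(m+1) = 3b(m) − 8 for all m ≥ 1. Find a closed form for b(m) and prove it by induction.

Claim: b(m) = 3^m + 4.

Base case: b(1) = 7, and 3^1 + 4 = 3 + 4 = 7.
Assume b(k) = 3^k + 4 for some k ≥ 1.
Then b(k+1) = 3b(k) − 8 = 3·(3^k + 4) − 8 = 3^{k+1} + 12 − 8 = 3^{k+1} + 4.
This completes the inductive step, so b(m) = 3^m + 4 for all m ≥ 1.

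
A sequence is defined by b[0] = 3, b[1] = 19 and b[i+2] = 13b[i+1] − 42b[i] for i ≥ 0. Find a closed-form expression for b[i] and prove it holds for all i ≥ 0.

Claim: b[i] = 2·6^i + 7^i.

Base cases: b[0] = 3 and 2·6^0 + 7^0 = 3; b[1] = 19 and 2·6^1 + 7^1 = 19.
Assume b[t] = 2·6^t + 7^t for all 0 ≤ t ≤ j, where j ≥ 1.
Then b[j+1] = 13b[j] − 42b[j−1] = 13·(2·6^j + 7^j) − 42·(2·6^{j−1} + 7^{j−1}) = 2·(13·6 − 42)6^{j−1} + (13·7 − 42)7^{j−1} = 72·6^{j−1} + 49·7^{j−1} = 2·6^{j+1} + 7^{j+1}.
By strong induction, b[i] = 2·6^i + 7^i for all i ≥ 0.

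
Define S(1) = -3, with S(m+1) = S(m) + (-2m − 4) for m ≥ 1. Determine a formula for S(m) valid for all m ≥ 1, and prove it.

Claim: S(m) = -m^2 − 3m + 1.

Base case: S(1) = -3, and -1^2 − 3·1 + 1 = -3.
Assume S(j) = -j^2 − 3j + 1.
Then S(j+1) = S(j) + (-2j − 4) = (-j^2 − 3j + 1) + (-2j − 4) = -j^2 − 5j − 3,
and -(j+1)^2 − 3·(j+1) + 1 = -j^2 − 5j − 3.
By induction, S(m) = -m^2 − 3m + 1 for all m ≥ 1.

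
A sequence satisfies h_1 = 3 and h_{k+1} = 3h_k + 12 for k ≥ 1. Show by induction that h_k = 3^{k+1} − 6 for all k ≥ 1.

Base case: h_1 = 3, and 3^{1+1} − 6 = 9 − 6 = 3.
Assume h_m = 3^{m+1} − 6 for some m ≥ 1.
Then h_{m+1} = 3h_m + 12 = 3·(3^{m+1} − 6) + 12 = 3^{m+2} − 18 + 12 = 3^{m+2} − 6.
Hence h_k = 3^{k+1} − 6 for every k ≥ 1, by induction.

h_k = 3^{k+1} − 6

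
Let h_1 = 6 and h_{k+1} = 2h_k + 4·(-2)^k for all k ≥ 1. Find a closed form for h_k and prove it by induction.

Claim: h_k = 2·2^k − (-2)^k.

Base case: h_1 = 6, and 2·2^1 − (-2)^1 = 4 + 2 = 6.
Assume h_j = 2·2^j − (-2)^j for some j ≥ 1.
Then h_{j+1} = 2h_j + 4·(-2)^j = 2·(2·2^j − (-2)^j) + 4·(-2)^j = 2·2^{j+1} − 2·(-2)^j + 4·(-2)^j = 2·2^{j+1} + 2·(-2)^j = 2·2^{j+1} − (-2)^{j+1}.
By induction, h_k = 2·2^k − (-2)^k for all k ≥ 1.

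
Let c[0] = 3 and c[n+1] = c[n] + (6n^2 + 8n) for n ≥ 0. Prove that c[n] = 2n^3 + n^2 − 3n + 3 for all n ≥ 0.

Base case: c[0] = 3, and 2·0^3 + 0^2 − 3·0 + 3 = 3.
Assume c[j] = 2j^3 + j^2 − 3j + 3.
Then c[j+1] = c[j] + (6j^2 + 8j) = (2j^3 + j^2 − 3j + 3) + (6j^2 + 8j) = 2j^3 + 7j^2 + 5j + 3,
and 2·(j+1)^3 + (j+1)^2 − 3·(j+1) + 3 = 2j^3 + 7j^2 + 5j + 3.
By induction, c[n] = 2n^3 + n^2 − 3n + 3 for all n ≥ 0.

c[n] = 2n^3 + n^2 − 3n + 3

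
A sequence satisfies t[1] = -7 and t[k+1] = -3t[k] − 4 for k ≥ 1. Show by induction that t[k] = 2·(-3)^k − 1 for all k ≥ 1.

Base case: t[1] = -7, and 2·(-3)^1 − 1 = -6 − 1 = -7.
Assume t[j] = 2·(-3)^j − 1 for some j ≥ 1.
Then t[j+1] = -3t[j] − 4 = -3·(2·(-3)^j − 1) − 4 = -6·(-3)^j + 3 − 4 = 2·(-3)^{j+1} − 1.
Hence t[k] = 2·(-3)^k − 1 for every k ≥ 1, by induction.

t[k] = 2·(-3)^k − 1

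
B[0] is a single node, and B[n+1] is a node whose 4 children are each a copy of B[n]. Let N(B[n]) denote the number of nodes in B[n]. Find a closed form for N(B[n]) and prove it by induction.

Claim: N(B[n]) = (4^{n+1} − 1)/3.

Base case: N(B[0]) = 1, and (4^{0+1} − 1)/3 = 1.
Assume N(B[r]) = (4^{r+1} − 1)/3.
Then N(B[r+1]) = 1 + 4N(B[r]) = 1 + 4·(4^{r+1} − 1)/3 = 1 + (4^{r+2} − 4)/3 = (3 + 4^{r+2} − 4)/3 = (4^{r+2} − 1)/3.
By induction, N(B[n]) = (4^{n+1} − 1)/3 for all n ≥ 0.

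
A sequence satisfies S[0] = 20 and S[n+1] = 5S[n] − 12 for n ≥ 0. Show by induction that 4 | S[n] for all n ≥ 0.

Base case: S[0] = 20 = 4·5, so 4 | S[0].
Assume 4 | S[m], so S[m] = 4t for some integer t.
Then S[m+1] = 5S[m] − 12 = 5·(4t) − 12 = 4(5t − 3), so 4 | S[m+1].
Hence 4 | S[n] for every n ≥ 0, by induction.

4 | S[n]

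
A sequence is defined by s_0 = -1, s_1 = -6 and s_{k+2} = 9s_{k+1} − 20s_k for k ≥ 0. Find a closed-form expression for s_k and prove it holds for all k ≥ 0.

Claim: s_k = 4^k − 2·5^k.

Base cases: s_0 = -1 and 4^0 − 2·5^0 = -1; s_1 = -6 and 4^1 − 2·5^1 = -6.
Assume s_i = 4^i − 2·5^i for all 0 ≤ i ≤ j, where j ≥ 1.
Then s_{j+1} = 9s_j − 20s_{j−1} = 9·(4^j − 2·5^j) − 20·(4^{j−1} − 2·5^{j−1}) = (9·4 − 20)4^{j−1} − 2·(9·5 − 20)5^{j−1} = 16·4^{j−1} − 50·5^{j−1} = 4^{j+1} − 2·5^{j+1}.
So the formula holds for j+1, and by strong induction s_k = 4^k − 2·5^k for all k ≥ 0.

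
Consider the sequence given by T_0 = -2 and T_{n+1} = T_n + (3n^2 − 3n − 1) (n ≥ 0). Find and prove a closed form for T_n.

Claim: T_n = n^3 − 3n^2 + n − 2.

Base case: T_0 = -2, and 0^3 − 3·0^2 + 0 − 2 = -2.
Assume T_m = m^3 − 3m^2 + m − 2.
Then T_{m+1} = T_m + (3m^2 − 3m − 1) = (m^3 − 3m^2 + m − 2) + (3m^2 − 3m − 1) = m^3 − 2m − 3,
and (m+1)^3 − 3·(m+1)^2 + (m+1) − 2 = m^3 − 2m − 3.
By induction, T_n = n^3 − 3n^2 + n − 2 for all n ≥ 0.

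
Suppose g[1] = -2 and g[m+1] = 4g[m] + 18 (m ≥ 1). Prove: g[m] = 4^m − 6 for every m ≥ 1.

Base case: g[1] = -2, and 4^1 − 6 = 4 − 6 = -2.
Assume g[j] = 4^j − 6 for some j ≥ 1.
Then g[j+1] = 4g[j] + 18 = 4·(4^j − 6) + 18 = 4^{j+1} − 24 + 18 = 4^{j+1} − 6.
So the formula holds for j+1, and by induction g[m] = 4^m − 6 for all m ≥ 1.

g[m] = 4^m − 6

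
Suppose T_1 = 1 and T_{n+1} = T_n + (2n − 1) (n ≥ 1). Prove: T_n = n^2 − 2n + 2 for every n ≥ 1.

Base case: T_1 = 1, and 1^2 − 2·1 + 2 = 1.
Assume T_m = m^2 − 2m + 2.
Then T_{m+1} = T_m + (2m − 1) = (m^2 − 2m + 2) + (2m − 1) = m^2 + 1,
and (m+1)^2 − 2·(m+1) + 2 = m^2 + 1.
Hence T_n = n^2 − 2n + 2 for every n ≥ 1, by induction.

T_n = n^2 − 2n + 2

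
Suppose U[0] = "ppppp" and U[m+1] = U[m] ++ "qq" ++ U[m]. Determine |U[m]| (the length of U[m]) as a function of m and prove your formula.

Claim: |U[m]| = 7·2^m − 2.

Base case: |U[0]| = 5, and 7·2^0 − 2 = 5.
Assume |U[k]| = 7·2^k − 2.
Then |U[k+1]| = |U[k]| + 2 + |U[k]| = 2|U[k]| + 2 = 2(7·2^k − 2) + 2 = 7·2^{k+1} − 4 + 2 = 7·2^{k+1} − 2.
By induction, |U[m]| = 7·2^m − 2 for all m ≥ 0.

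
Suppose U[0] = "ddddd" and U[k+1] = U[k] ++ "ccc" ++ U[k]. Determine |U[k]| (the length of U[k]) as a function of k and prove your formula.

Claim: |U[k]| = 2^{k+3} − 3.

Base case: |U[0]| = 5, and 2^{0+3} − 3 = 5.
Assume |U[r]| = 2^{r+3} − 3.
Then |U[r+1]| = |U[r]| + 3 + |U[r]| = 2|U[r]| + 3 = 2(2^{r+3} − 3) + 3 = 2^{r+1+3} − 6 + 3 = 2^{r+1+3} − 3.
This completes the inductive step, so |U[k]| = 2^{k+3} − 3 for all k ≥ 0.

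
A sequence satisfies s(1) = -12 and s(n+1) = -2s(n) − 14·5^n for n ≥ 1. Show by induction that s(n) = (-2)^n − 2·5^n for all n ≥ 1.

Base case: s(1) = -12, and (-2)^1 − 2·5^1 = -2 − 10 = -12.
Assume s(r) = (-2)^r − 2·5^r for some r ≥ 1.
Then s(r+1) = -2s(r) − 14·5^r = -2·((-2)^r − 2·5^r) − 14·5^r = (-2)^{r+1} + 4·5^r − 14·5^r = (-2)^{r+1} − 10·5^r = (-2)^{r+1} − 2·5^{r+1}.
By induction, s(n) = (-2)^n − 2·5^n for all n ≥ 1.

s(n) = (-2)^n − 2·5^n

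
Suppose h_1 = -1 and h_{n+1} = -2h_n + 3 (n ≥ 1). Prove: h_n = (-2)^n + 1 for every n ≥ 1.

Base case: h_1 = -1, and (-2)^1 + 1 = -2 + 1 = -1.
Assume h_r = (-2)^r + 1 for some r ≥ 1.
Then h_{r+1} = -2h_r + 3 = -2·((-2)^r + 1) + 3 = -2·(-2)^r − 2 + 3 = (-2)^{r+1} + 1.
So the formula holds for r+1, and by induction h_n = (-2)^n + 1 for all n ≥ 1.

h_n = (-2)^n + 1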